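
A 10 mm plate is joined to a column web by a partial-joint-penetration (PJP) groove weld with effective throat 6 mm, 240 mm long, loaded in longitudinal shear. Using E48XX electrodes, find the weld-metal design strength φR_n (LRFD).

φR_n ≈ 311 kN

E48XX → F_EXX = 480 MPa.
Effective throat (given) t_e = 6 mm.
A_we = 6 × 240 = 1440 mm².
F_nw = 0.6 F_EXX = 288 MPa.
φR_n = 0.75 × 288 × 1440 × 10⁻³ = 311 kN.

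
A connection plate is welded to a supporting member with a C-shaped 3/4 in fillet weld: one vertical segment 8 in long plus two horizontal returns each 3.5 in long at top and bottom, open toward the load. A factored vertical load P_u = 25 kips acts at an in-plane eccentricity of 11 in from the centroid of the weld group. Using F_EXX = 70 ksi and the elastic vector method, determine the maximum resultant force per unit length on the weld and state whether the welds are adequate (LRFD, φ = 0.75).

Total weld length L_w = 15 in. Treat welds as unit-width lines.
Centroid: x̄ = 2×3.5×1.75 / 15 = 0.8167 in from the vertical weld.
Polar moment about centroid: J = I_x + I_y = [8³/12 + 2×3.5×4²] + [8×0.8167² + 2(3.5³/12 + 3.5×0.9333²)] = 173.2 in³.
Direct shear f_v = P/L_w = 25 / 15 = 1.667 kip/in (vertical).
Torsion M = P·e = 25 × 11 = 275 kip·in.
Critical point at (x, y) = (2.683, 4) from centroid. f_tx = M·y/J = 6.349 kip/in; f_ty = M·x/J = 4.259 kip/in.
Resultant f_max = √[f_tx² + (f_v + f_ty)²] = √[6.349² + (1.667 + 4.259)²] = 8.685 kip/in.
Capacity per unit length: φr_n = 0.75 × 0.6 × 70 × (0.707 × 0.75) = 16.7 kip/in.
8.685 ≤ 16.7 → adequate.

f_max ≈ 8.69 kip/in; adequate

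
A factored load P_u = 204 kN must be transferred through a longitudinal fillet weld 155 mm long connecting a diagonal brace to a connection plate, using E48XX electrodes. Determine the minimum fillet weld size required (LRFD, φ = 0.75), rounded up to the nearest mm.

E48XX → F_EXX = 480 MPa.
Total weld length L = 155 mm.
Required throat t_e = P_u / (φ × 0.6 F_EXX × L) = 204 / (0.75 × 0.6 × 480 × 155 × 10⁻³) = 6.093 mm.
Required leg w = t_e / 0.707 = 8.618 mm → use 9 mm.

w = 9 mm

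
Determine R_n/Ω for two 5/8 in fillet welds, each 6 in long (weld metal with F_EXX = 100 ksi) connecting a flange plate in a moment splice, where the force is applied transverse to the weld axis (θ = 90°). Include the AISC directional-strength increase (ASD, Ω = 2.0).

R_n/Ω ≈ 239 kip

t_e = 0.707 × 0.625 = 0.4419 in; A_we = 0.4419 × 12 = 5.302 in².
Directional factor: 1.0 + 0.5 sin^1.5(90°) = 1.5.
F_nw = 0.6 × 100 × 1.5 = 90 ksi.
R_n/Ω = (90 × 5.302) / 2.0 = 238.6 kip.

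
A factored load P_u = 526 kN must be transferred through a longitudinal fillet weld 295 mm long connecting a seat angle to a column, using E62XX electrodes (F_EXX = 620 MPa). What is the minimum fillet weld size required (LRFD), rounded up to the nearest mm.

Total weld length L = 295 mm.
Required throat t_e = P_u / (φ × 0.6 F_EXX × L) = 526 / (0.75 × 0.6 × 620 × 295 × 10⁻³) = 6.391 mm.
Required leg w = t_e / 0.707 = 9.039 mm → use 10 mm.

w = 10 mm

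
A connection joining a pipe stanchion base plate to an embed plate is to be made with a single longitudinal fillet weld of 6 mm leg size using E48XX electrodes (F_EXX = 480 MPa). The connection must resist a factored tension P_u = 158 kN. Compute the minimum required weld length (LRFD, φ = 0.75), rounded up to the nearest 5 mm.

L = 175 mm

Throat t_e = 0.707 × 6 = 4.242 mm.
φr_n = 0.75 × 0.6 × 480 × 4.242 × 10⁻³ = 0.9163 kN/mm.
L_req = P_u / φr_n = 158 / 0.9163 = 172.4 mm total.
Round up → use L = 175 mm.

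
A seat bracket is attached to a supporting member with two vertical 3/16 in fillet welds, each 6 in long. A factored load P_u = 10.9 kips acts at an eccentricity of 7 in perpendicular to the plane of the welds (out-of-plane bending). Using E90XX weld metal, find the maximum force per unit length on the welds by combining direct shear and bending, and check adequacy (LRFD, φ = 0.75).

f_max ≈ 6.42 kip/in; NOT adequate

E90XX → F_EXX = 90 ksi.
L_w = 2 × 6 = 12 in; section modulus (unit throat) S = 2 × L²/6 = 12 in².
Direct shear f_v = P/L_w = 10.9/12 = 0.9083 kip/in.
Moment M = P × e = 10.9 × 7 = 76.3 kip·in; bending f_b = M/S = 6.358 kip/in.
f_max = √(f_v² + f_b²) = √(0.9083² + 6.358²) = 6.423 kip/in.
φr_n = 0.75 × 0.6 × 90 × (0.707 × 0.1875) = 5.369 kip/in → NOT adequate.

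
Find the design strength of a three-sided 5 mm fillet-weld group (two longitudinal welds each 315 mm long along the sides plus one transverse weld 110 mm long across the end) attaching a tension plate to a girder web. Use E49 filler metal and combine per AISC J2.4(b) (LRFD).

φR_n ≈ 577 kN

E49XX → F_EXX = 490 MPa.
t_e = 0.707 × 5 = 3.535 mm.
R_nwl = 0.6 × 490 × 3.535 × 630 × 10⁻³ = 654.8 kN (longitudinal, 2 welds).
R_nwt = 0.6 × 490 × 3.535 × 110 × 10⁻³ = 114.3 kN (transverse, base value).
(i) R_nwl + R_nwt = 769.1 kN; (ii) 0.85 R_nwl + 1.5 R_nwt = 728 kN.
R_n = max = 769.1 kN [governs: (i)]; φR_n = 576.8 kN.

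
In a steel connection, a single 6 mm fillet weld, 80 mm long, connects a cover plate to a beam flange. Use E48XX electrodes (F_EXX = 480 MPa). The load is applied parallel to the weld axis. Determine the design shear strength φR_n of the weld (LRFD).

φR_n ≈ 73.3 kN

Effective throat t_e = 0.707 × 6 = 4.242 mm.
Total length L = 80 mm; A_we = 4.242 × 80 = 339.4 mm².
F_nw = 0.6 F_EXX = 0.6 × 480 = 288 MPa.
φR_n = 0.75 × 288 × 339.4 × 10⁻³ = 73.3 kN.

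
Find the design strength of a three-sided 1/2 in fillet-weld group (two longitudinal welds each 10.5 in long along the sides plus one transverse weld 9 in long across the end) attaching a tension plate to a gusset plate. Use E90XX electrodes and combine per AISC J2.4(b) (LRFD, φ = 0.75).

φR_n ≈ 449 kip

E90XX → F_EXX = 90 ksi.
t_e = 0.707 × 0.5 = 0.3535 in.
R_nwl = 0.6 × 90 × 0.3535 × 21 = 400.9 kip (longitudinal, 2 welds).
R_nwt = 0.6 × 90 × 0.3535 × 9 = 171.8 kip (transverse, base value).
(i) R_nwl + R_nwt = 572.7 kip; (ii) 0.85 R_nwl + 1.5 R_nwt = 598.4 kip.
R_n = max = 598.4 kip [governs: (ii)]; φR_n = 448.8 kip.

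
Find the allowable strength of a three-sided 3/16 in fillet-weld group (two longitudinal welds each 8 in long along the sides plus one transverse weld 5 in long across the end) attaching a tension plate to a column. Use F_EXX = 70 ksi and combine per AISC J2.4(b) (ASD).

R_n/Ω ≈ 58.7 kips

t_e = 0.707 × 0.1875 = 0.1326 in.
R_nwl = 0.6 × 70 × 0.1326 × 16 = 89.08 kips (longitudinal, 2 welds).
R_nwt = 0.6 × 70 × 0.1326 × 5 = 27.84 kips (transverse, base value).
(i) R_nwl + R_nwt = 116.9 kips; (ii) 0.85 R_nwl + 1.5 R_nwt = 117.5 kips.
R_n = max = 117.5 kips [governs: (ii)]; R_n/Ω = 58.74 kips.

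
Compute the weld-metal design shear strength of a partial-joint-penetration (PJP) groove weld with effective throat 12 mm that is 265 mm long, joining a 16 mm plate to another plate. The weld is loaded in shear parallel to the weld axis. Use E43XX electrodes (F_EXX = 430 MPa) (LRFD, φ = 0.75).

Effective throat (given) t_e = 12 mm.
A_we = 12 × 265 = 3180 mm².
F_nw = 0.6 F_EXX = 258 MPa.
φR_n = 0.75 × 258 × 3180 × 10⁻³ = 615.3 kN.

φR_n ≈ 615 kN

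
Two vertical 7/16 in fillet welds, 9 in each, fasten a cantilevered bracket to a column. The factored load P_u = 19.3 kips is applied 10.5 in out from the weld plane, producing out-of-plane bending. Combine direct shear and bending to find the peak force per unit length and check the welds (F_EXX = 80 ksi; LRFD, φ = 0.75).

f_max ≈ 7.58 kip/in; adequate

L_w = 2 × 9 = 18 in; section modulus (unit throat) S = 2 × L²/6 = 27 in².
Direct shear f_v = P/L_w = 19.3/18 = 1.072 kip/in.
Moment M = P × e = 19.3 × 10.5 = 202.65 kip·in; bending f_b = M/S = 7.506 kip/in.
f_max = √(f_v² + f_b²) = √(1.072² + 7.506²) = 7.582 kip/in.
φr_n = 0.75 × 0.6 × 80 × (0.707 × 0.4375) = 11.14 kip/in → adequate.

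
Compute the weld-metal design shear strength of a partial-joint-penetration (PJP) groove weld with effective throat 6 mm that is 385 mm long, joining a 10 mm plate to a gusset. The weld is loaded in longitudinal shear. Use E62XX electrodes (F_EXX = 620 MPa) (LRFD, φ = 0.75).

φR_n ≈ 644 kN

Effective throat (given) t_e = 6 mm.
A_we = 6 × 385 = 2310 mm².
F_nw = 0.6 F_EXX = 372 MPa.
φR_n = 0.75 × 372 × 2310 × 10⁻³ = 644.5 kN.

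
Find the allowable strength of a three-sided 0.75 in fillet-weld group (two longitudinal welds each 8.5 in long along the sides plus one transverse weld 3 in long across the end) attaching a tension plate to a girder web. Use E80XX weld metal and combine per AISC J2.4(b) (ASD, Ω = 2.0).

R_n/Ω ≈ 255 kip

E80XX → F_EXX = 80 ksi.
t_e = 0.707 × 0.75 = 0.5302 in.
R_nwl = 0.6 × 80 × 0.5302 × 17 = 432.7 kip (longitudinal, 2 welds).
R_nwt = 0.6 × 80 × 0.5302 × 3 = 76.36 kip (transverse, base value).
(i) R_nwl + R_nwt = 509 kip; (ii) 0.85 R_nwl + 1.5 R_nwt = 482.3 kip.
R_n = max = 509 kip [governs: (i)]; R_n/Ω = 254.5 kip.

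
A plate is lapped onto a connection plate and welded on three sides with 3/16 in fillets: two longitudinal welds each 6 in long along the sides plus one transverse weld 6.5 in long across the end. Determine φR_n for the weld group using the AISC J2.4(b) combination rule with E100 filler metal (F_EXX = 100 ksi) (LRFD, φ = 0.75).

t_e = 0.707 × 0.1875 = 0.1326 in.
R_nwl = 0.6 × 100 × 0.1326 × 12 = 95.45 kips (longitudinal, 2 welds).
R_nwt = 0.6 × 100 × 0.1326 × 6.5 = 51.7 kips (transverse, base value).
(i) R_nwl + R_nwt = 147.1 kips; (ii) 0.85 R_nwl + 1.5 R_nwt = 158.7 kips.
R_n = max = 158.7 kips [governs: (ii)]; φR_n = 119 kips.

φR_n ≈ 119 kips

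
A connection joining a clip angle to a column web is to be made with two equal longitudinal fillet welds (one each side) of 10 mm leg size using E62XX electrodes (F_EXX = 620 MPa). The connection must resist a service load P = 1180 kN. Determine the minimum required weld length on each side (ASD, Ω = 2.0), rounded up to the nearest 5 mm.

L = 450 mm on each side

Throat t_e = 0.707 × 10 = 7.07 mm.
r_n/Ω = (0.6 × 620 × 7.07) / 2.0 = 1315 N/mm = 1.315 kN/mm.
L_req = P / (r_n/Ω) = 1180 / 1.315 = 897.3 mm total.
Per side: 897.3 / 2 = 448.7 mm.
Round up → use L = 450 mm on each side.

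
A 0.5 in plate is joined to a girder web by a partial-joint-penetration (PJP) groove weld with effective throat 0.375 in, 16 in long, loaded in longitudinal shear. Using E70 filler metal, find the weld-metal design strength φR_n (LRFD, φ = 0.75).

E70XX → F_EXX = 70 ksi.
Effective throat (given) t_e = 0.375 in.
A_we = 0.375 × 16 = 6 in².
F_nw = 0.6 F_EXX = 42 ksi.
φR_n = 0.75 × 42 × 6 = 189 kips.

φR_n ≈ 189 kips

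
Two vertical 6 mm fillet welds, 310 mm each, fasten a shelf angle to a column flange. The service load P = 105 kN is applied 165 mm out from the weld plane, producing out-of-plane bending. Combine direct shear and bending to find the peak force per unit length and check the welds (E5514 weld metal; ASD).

f_max ≈ 567 N/mm; adequate

E55XX → F_EXX = 550 MPa.
L_w = 2 × 310 = 620 mm; section modulus (unit throat) S = 2 × L²/6 = 32030 mm².
Direct shear f_v = P/L_w = 105×10³/620 = 169.4 N/mm.
Moment M = P × e = 105×10³ × 165 = 17325000 N·mm; bending f_b = M/S = 540.8 N/mm.
f_max = √(f_v² + f_b²) = √(169.4² + 540.8²) = 566.7 N/mm.
r_n/Ω = (1/2.0) × 0.6 × 550 × (0.707 × 6) = 699.9 N/mm → adequate.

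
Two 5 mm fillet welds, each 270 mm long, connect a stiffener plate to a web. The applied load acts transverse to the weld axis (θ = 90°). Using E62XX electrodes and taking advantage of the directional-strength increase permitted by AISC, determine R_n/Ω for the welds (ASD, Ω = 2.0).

E62XX → F_EXX = 620 MPa.
t_e = 0.707 × 5 = 3.535 mm; A_we = 3.535 × 540 = 1909 mm².
Directional factor: 1.0 + 0.5 sin^1.5(90°) = 1.5.
F_nw = 0.6 × 620 × 1.5 = 558 MPa.
R_n/Ω = (558 × 1909) / 2.0 × 10⁻³ = 532.6 kN.

R_n/Ω ≈ 533 kN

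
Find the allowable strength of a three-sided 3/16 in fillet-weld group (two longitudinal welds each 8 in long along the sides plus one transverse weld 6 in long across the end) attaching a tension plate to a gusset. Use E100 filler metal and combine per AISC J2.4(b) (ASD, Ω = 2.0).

R_n/Ω ≈ 89.9 kips

E100XX → F_EXX = 100 ksi.
t_e = 0.707 × 0.1875 = 0.1326 in.
R_nwl = 0.6 × 100 × 0.1326 × 16 = 127.3 kips (longitudinal, 2 welds).
R_nwt = 0.6 × 100 × 0.1326 × 6 = 47.72 kips (transverse, base value).
(i) R_nwl + R_nwt = 175 kips; (ii) 0.85 R_nwl + 1.5 R_nwt = 179.8 kips.
R_n = max = 179.8 kips [governs: (ii)]; R_n/Ω = 89.88 kips.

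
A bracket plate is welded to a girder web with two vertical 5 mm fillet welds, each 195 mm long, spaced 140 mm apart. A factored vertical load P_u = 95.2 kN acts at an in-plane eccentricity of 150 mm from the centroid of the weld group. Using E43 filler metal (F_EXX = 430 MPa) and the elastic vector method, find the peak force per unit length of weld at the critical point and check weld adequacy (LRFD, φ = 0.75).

f_max ≈ 715 N/mm; NOT adequate

Total weld length L_w = 390 mm. Treat welds as unit-width lines.
Polar moment about centroid: J = 2[d³/12 + d(b/2)²] = 2[195³/12 + 195×70²] = 3147000 mm³.
Direct shear f_v = P/L_w = 95.2×10³ / 390 = 244.1 N/mm (vertical).
Torsion M = P·e = 95.2×10³ × 150 = 14280000 N·mm.
Critical point at (x, y) = (70, 97.5) from centroid. f_tx = M·y/J = 442.4 N/mm; f_ty = M·x/J = 317.7 N/mm.
Resultant f_max = √[f_tx² + (f_v + f_ty)²] = √[442.4² + (244.1 + 317.7)²] = 715.1 N/mm.
Capacity per unit length: φr_n = 0.75 × 0.6 × 430 × (0.707 × 5) = 684 N/mm.
715.1 > 684 → NOT adequate.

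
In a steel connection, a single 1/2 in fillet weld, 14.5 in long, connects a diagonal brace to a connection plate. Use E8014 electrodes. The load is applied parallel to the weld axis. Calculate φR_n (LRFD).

φR_n ≈ 185 kip

E80XX → F_EXX = 80 ksi.
Effective throat t_e = 0.707 × 0.5 = 0.3535 in.
Total length L = 14.5 in; A_we = 0.3535 × 14.5 = 5.126 in².
F_nw = 0.6 F_EXX = 0.6 × 80 = 48 ksi.
φR_n = 0.75 × 48 × 5.126 = 184.5 kip.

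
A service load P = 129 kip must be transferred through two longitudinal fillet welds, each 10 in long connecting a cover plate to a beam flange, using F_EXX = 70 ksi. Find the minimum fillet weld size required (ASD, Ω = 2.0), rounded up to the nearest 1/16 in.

Total weld length L = 20 in.
Required throat t_e = P × Ω / (0.6 F_EXX × L) = 129 × 2.0 / (0.6 × 70 × 20) = 0.3071 in.
Required leg w = t_e / 0.707 = 0.4344 in → use 7/16 in.

w = 7/16 in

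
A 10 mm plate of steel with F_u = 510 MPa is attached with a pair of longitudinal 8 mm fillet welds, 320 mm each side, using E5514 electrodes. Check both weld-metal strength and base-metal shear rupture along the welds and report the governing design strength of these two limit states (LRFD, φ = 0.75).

E55XX → F_EXX = 550 MPa.
t_e = 0.707 × 8 = 5.656 mm; L = 640 mm.
Weld metal: φR_n = 0.75 × 0.6 × 550 × 5.656 × 640 × 10⁻³ = 895.9 kN.
Base metal (shear rupture): φR_n = 0.75 × 0.6 × 510 × 10 × 640 × 10⁻³ = 1469 kN.
Governing: weld metal.

φR_n ≈ 896 kN (weld metal governs)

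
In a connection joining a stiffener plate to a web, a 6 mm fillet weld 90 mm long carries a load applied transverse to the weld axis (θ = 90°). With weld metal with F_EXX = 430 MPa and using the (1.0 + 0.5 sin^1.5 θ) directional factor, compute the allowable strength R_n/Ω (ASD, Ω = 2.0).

t_e = 0.707 × 6 = 4.242 mm; A_we = 4.242 × 90 = 381.8 mm².
Directional factor: 1.0 + 0.5 sin^1.5(90°) = 1.5.
F_nw = 0.6 × 430 × 1.5 = 387 MPa.
R_n/Ω = (387 × 381.8) / 2.0 × 10⁻³ = 73.87 kN.

R_n/Ω ≈ 73.9 kN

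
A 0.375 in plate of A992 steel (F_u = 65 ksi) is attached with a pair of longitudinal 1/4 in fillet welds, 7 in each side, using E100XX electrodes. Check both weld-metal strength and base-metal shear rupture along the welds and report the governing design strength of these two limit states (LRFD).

E100XX → F_EXX = 100 ksi.
t_e = 0.707 × 0.25 = 0.1767 in; L = 14 in.
Weld metal: φR_n = 0.75 × 0.6 × 100 × 0.1767 × 14 = 111.4 kips.
Base metal (shear rupture): φR_n = 0.75 × 0.6 × 65 × 0.375 × 14 = 153.6 kips.
Governing: weld metal.

φR_n ≈ 111 kips (weld metal governs)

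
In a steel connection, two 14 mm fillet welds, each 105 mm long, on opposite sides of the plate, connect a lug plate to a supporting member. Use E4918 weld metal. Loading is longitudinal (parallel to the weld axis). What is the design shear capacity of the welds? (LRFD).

E49XX → F_EXX = 490 MPa.
Effective throat t_e = 0.707 × 14 = 9.898 mm.
Total length L = 210 mm; A_we = 9.898 × 210 = 2079 mm².
F_nw = 0.6 F_EXX = 0.6 × 490 = 294 MPa.
φR_n = 0.75 × 294 × 2079 × 10⁻³ = 458.3 kN.

φR_n ≈ 458 kN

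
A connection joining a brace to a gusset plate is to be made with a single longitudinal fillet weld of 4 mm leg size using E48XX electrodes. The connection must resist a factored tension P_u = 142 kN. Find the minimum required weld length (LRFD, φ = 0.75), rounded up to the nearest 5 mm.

E48XX → F_EXX = 480 MPa.
Throat t_e = 0.707 × 4 = 2.828 mm.
φr_n = 0.75 × 0.6 × 480 × 2.828 × 10⁻³ = 0.6108 kN/mm.
L_req = P_u / φr_n = 142 / 0.6108 = 232.5 mm total.
Round up → use L = 235 mm.

L = 235 mm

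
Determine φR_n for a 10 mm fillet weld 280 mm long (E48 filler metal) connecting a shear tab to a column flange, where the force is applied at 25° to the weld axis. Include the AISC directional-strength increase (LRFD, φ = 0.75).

φR_n ≈ 486 kN

E48XX → F_EXX = 480 MPa.
t_e = 0.707 × 10 = 7.07 mm; A_we = 7.07 × 280 = 1980 mm².
Directional factor: 1.0 + 0.5 sin^1.5(25°) = 1.137.
F_nw = 0.6 × 480 × 1.137 = 327.6 MPa.
φR_n = 0.75 × 327.6 × 1980 × 10⁻³ = 486.3 kN.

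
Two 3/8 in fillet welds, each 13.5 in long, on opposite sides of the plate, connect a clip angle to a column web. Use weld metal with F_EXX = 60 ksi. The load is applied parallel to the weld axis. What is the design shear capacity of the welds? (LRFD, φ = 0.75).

Effective throat t_e = 0.707 × 0.375 = 0.2651 in.
Total length L = 27 in; A_we = 0.2651 × 27 = 7.158 in².
F_nw = 0.6 F_EXX = 0.6 × 60 = 36 ksi.
φR_n = 0.75 × 36 × 7.158 = 193.3 kips.

φR_n ≈ 193 kips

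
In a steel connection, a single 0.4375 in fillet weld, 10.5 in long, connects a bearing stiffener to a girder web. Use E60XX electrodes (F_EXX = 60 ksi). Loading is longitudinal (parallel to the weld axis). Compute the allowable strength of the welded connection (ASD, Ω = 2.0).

R_n/Ω ≈ 58.5 kip

Effective throat t_e = 0.707 × 0.4375 = 0.3093 in.
Total length L = 10.5 in; A_we = 0.3093 × 10.5 = 3.248 in².
F_nw = 0.6 F_EXX = 0.6 × 60 = 36 ksi.
R_n = 36 × 3.248 = 116.9 kip; R_n/Ω = 116.9/2.0 = 58.46 kip.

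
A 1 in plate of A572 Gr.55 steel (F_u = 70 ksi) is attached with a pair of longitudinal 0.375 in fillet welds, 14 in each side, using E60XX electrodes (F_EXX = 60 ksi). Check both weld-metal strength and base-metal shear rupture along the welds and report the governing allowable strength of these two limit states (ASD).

R_n/Ω ≈ 134 kip (weld metal governs)

t_e = 0.707 × 0.375 = 0.2651 in; L = 28 in.
Weld metal: R_n/Ω = (1/2.0) × 0.6 × 60 × 0.2651 × 28 = 133.6 kip.
Base metal (shear rupture): R_n/Ω = (1/2.0) × 0.6 × 70 × 1 × 28 = 588 kip.
Governing: weld metal.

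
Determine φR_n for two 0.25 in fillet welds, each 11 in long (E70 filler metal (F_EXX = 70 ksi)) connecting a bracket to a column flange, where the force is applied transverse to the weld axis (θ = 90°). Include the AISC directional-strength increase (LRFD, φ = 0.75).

t_e = 0.707 × 0.25 = 0.1767 in; A_we = 0.1767 × 22 = 3.888 in².
Directional factor: 1.0 + 0.5 sin^1.5(90°) = 1.5.
F_nw = 0.6 × 70 × 1.5 = 63 ksi.
φR_n = 0.75 × 63 × 3.888 = 183.7 kips.

φR_n ≈ 184 kips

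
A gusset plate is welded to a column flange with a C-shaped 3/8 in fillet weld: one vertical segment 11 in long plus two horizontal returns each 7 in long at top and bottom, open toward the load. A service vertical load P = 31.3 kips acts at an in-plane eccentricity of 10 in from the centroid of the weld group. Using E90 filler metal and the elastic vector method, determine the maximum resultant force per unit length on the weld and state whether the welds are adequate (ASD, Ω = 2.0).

f_max ≈ 4.44 kip/in; adequate

E90XX → F_EXX = 90 ksi.
Total weld length L_w = 25 in. Treat welds as unit-width lines.
Centroid: x̄ = 2×7×3.5 / 25 = 1.96 in from the vertical weld.
Polar moment about centroid: J = I_x + I_y = [11³/12 + 2×7×5.5²] + [11×1.96² + 2(7³/12 + 7×1.54²)] = 667 in³.
Direct shear f_v = P/L_w = 31.3 / 25 = 1.252 kip/in (vertical).
Torsion M = P·e = 31.3 × 10 = 313 kip·in.
Critical point at (x, y) = (5.04, 5.5) from centroid. f_tx = M·y/J = 2.581 kip/in; f_ty = M·x/J = 2.365 kip/in.
Resultant f_max = √[f_tx² + (f_v + f_ty)²] = √[2.581² + (1.252 + 2.365)²] = 4.443 kip/in.
Capacity per unit length: r_n/Ω = (1/2.0) × 0.6 × 90 × (0.707 × 0.375) = 7.158 kip/in.
4.443 ≤ 7.158 → adequate.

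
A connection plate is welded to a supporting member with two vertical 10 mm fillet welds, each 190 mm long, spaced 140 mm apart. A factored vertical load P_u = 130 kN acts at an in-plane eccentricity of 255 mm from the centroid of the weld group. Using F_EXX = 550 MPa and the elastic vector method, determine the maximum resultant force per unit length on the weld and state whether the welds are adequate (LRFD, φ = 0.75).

Total weld length L_w = 380 mm. Treat welds as unit-width lines.
Polar moment about centroid: J = 2[d³/12 + d(b/2)²] = 2[190³/12 + 190×70²] = 3005000 mm³.
Direct shear f_v = P/L_w = 130×10³ / 380 = 342.1 N/mm (vertical).
Torsion M = P·e = 130×10³ × 255 = 33150000 N·mm.
Critical point at (x, y) = (70, 95) from centroid. f_tx = M·y/J = 1048 N/mm; f_ty = M·x/J = 772.2 N/mm.
Resultant f_max = √[f_tx² + (f_v + f_ty)²] = √[1048² + (342.1 + 772.2)²] = 1530 N/mm.
Capacity per unit length: φr_n = 0.75 × 0.6 × 550 × (0.707 × 10) = 1750 N/mm.
1530 ≤ 1750 → adequate.

f_max ≈ 1530 N/mm; adequate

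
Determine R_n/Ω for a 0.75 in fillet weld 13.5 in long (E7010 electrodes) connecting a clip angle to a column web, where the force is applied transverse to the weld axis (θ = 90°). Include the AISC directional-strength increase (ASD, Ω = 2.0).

R_n/Ω ≈ 225 kip

E70XX → F_EXX = 70 ksi.
t_e = 0.707 × 0.75 = 0.5302 in; A_we = 0.5302 × 13.5 = 7.158 in².
Directional factor: 1.0 + 0.5 sin^1.5(90°) = 1.5.
F_nw = 0.6 × 70 × 1.5 = 63 ksi.
R_n/Ω = (63 × 7.158) / 2.0 = 225.5 kip.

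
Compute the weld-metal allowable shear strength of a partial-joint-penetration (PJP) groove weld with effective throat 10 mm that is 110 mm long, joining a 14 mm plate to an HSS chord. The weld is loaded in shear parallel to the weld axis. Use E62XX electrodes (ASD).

E62XX → F_EXX = 620 MPa.
Effective throat (given) t_e = 10 mm.
A_we = 10 × 110 = 1100 mm².
F_nw = 0.6 F_EXX = 372 MPa.
R_n/Ω = (372 × 1100) / 2.0 × 10⁻³ = 204.6 kN.

R_n/Ω ≈ 205 kN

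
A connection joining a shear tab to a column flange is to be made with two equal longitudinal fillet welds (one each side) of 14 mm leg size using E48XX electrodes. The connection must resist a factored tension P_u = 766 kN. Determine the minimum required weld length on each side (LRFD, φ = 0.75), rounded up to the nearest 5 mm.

E48XX → F_EXX = 480 MPa.
Throat t_e = 0.707 × 14 = 9.898 mm.
φr_n = 0.75 × 0.6 × 480 × 9.898 × 10⁻³ = 2.138 kN/mm.
L_req = P_u / φr_n = 766 / 2.138 = 358.3 mm total.
Per side: 358.3 / 2 = 179.1 mm.
Round up → use L = 180 mm on each side.

L = 180 mm on each side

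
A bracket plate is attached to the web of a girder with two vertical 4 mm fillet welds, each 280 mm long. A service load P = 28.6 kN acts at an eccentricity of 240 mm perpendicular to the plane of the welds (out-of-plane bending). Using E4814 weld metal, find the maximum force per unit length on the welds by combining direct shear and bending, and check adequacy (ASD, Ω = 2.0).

f_max ≈ 268 N/mm; adequate

E48XX → F_EXX = 480 MPa.
L_w = 2 × 280 = 560 mm; section modulus (unit throat) S = 2 × L²/6 = 26130 mm².
Direct shear f_v = P/L_w = 28.6×10³/560 = 51.07 N/mm.
Moment M = P × e = 28.6×10³ × 240 = 6864000 N·mm; bending f_b = M/S = 262.7 N/mm.
f_max = √(f_v² + f_b²) = √(51.07² + 262.7²) = 267.6 N/mm.
r_n/Ω = (1/2.0) × 0.6 × 480 × (0.707 × 4) = 407.2 N/mm → adequate.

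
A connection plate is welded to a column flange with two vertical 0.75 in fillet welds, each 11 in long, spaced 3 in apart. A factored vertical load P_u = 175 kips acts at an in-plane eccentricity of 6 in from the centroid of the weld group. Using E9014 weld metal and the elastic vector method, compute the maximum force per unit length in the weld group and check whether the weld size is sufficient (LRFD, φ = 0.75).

E90XX → F_EXX = 90 ksi.
Total weld length L_w = 22 in. Treat welds as unit-width lines.
Polar moment about centroid: J = 2[d³/12 + d(b/2)²] = 2[11³/12 + 11×1.5²] = 271.3 in³.
Direct shear f_v = P/L_w = 175 / 22 = 7.955 kip/in (vertical).
Torsion M = P·e = 175 × 6 = 1050 kip·in.
Critical point at (x, y) = (1.5, 5.5) from centroid. f_tx = M·y/J = 21.28 kip/in; f_ty = M·x/J = 5.805 kip/in.
Resultant f_max = √[f_tx² + (f_v + f_ty)²] = √[21.28² + (7.955 + 5.805)²] = 25.34 kip/in.
Capacity per unit length: φr_n = 0.75 × 0.6 × 90 × (0.707 × 0.75) = 21.48 kip/in.
25.34 > 21.48 → NOT adequate.

f_max ≈ 25.3 kip/in; NOT adequate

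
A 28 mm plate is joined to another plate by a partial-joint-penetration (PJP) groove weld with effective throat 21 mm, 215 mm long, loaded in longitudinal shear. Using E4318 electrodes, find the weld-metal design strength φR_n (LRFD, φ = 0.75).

φR_n ≈ 874 kN

E43XX → F_EXX = 430 MPa.
Effective throat (given) t_e = 21 mm.
A_we = 21 × 215 = 4515 mm².
F_nw = 0.6 F_EXX = 258 MPa.
φR_n = 0.75 × 258 × 4515 × 10⁻³ = 873.7 kN.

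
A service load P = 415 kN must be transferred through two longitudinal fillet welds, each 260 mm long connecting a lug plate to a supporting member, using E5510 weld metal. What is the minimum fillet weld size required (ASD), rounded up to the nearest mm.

w = 7 mm

E55XX → F_EXX = 550 MPa.
Total weld length L = 520 mm.
Required throat t_e = P × Ω / (0.6 F_EXX × L) = 415 × 2.0 / (0.6 × 550 × 520 × 10⁻³) = 4.837 mm.
Required leg w = t_e / 0.707 = 6.841 mm → use 7 mm.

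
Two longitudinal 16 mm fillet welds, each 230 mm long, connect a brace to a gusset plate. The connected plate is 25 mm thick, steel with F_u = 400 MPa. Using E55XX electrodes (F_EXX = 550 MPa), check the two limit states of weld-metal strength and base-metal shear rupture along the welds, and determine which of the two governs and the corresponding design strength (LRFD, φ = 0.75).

t_e = 0.707 × 16 = 11.31 mm; L = 460 mm.
Weld metal: φR_n = 0.75 × 0.6 × 550 × 11.31 × 460 × 10⁻³ = 1288 kN.
Base metal (shear rupture): φR_n = 0.75 × 0.6 × 400 × 25 × 460 × 10⁻³ = 2070 kN.
Governing: weld metal.

φR_n ≈ 1290 kN (weld metal governs)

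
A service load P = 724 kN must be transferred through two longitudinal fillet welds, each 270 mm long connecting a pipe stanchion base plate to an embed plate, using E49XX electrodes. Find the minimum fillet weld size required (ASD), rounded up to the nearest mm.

w = 13 mm

E49XX → F_EXX = 490 MPa.
Total weld length L = 540 mm.
Required throat t_e = P × Ω / (0.6 F_EXX × L) = 724 × 2.0 / (0.6 × 490 × 540 × 10⁻³) = 9.121 mm.
Required leg w = t_e / 0.707 = 12.9 mm → use 13 mm.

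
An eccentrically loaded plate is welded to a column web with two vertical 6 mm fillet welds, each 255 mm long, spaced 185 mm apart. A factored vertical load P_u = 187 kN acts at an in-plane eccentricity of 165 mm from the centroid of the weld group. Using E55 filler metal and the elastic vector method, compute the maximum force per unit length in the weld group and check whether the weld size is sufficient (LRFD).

f_max ≈ 945 N/mm; adequate

E55XX → F_EXX = 550 MPa.
Total weld length L_w = 510 mm. Treat welds as unit-width lines.
Polar moment about centroid: J = 2[d³/12 + d(b/2)²] = 2[255³/12 + 255×92.5²] = 7127000 mm³.
Direct shear f_v = P/L_w = 187×10³ / 510 = 366.7 N/mm (vertical).
Torsion M = P·e = 187×10³ × 165 = 30855000 N·mm.
Critical point at (x, y) = (92.5, 127.5) from centroid. f_tx = M·y/J = 552 N/mm; f_ty = M·x/J = 400.4 N/mm.
Resultant f_max = √[f_tx² + (f_v + f_ty)²] = √[552² + (366.7 + 400.4)²] = 945.1 N/mm.
Capacity per unit length: φr_n = 0.75 × 0.6 × 550 × (0.707 × 6) = 1050 N/mm.
945.1 ≤ 1050 → adequate.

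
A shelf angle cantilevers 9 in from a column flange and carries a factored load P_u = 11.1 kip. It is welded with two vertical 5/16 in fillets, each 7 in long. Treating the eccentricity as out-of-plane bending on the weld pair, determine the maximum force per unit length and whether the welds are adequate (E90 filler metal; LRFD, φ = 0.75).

E90XX → F_EXX = 90 ksi.
L_w = 2 × 7 = 14 in; section modulus (unit throat) S = 2 × L²/6 = 16.33 in².
Direct shear f_v = P/L_w = 11.1/14 = 0.7929 kip/in.
Moment M = P × e = 11.1 × 9 = 99.9 kip·in; bending f_b = M/S = 6.116 kip/in.
f_max = √(f_v² + f_b²) = √(0.7929² + 6.116²) = 6.168 kip/in.
φr_n = 0.75 × 0.6 × 90 × (0.707 × 0.3125) = 8.948 kip/in → adequate.

f_max ≈ 6.17 kip/in; adequate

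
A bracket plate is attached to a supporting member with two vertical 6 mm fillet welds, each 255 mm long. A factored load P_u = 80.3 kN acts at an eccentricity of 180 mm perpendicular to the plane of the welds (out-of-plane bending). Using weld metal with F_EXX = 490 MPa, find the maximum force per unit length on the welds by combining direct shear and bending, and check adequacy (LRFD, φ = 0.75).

f_max ≈ 685 N/mm; adequate

L_w = 2 × 255 = 510 mm; section modulus (unit throat) S = 2 × L²/6 = 21680 mm².
Direct shear f_v = P/L_w = 80.3×10³/510 = 157.5 N/mm.
Moment M = P × e = 80.3×10³ × 180 = 14454000 N·mm; bending f_b = M/S = 666.9 N/mm.
f_max = √(f_v² + f_b²) = √(157.5² + 666.9²) = 685.2 N/mm.
φr_n = 0.75 × 0.6 × 490 × (0.707 × 6) = 935.4 N/mm → adequate.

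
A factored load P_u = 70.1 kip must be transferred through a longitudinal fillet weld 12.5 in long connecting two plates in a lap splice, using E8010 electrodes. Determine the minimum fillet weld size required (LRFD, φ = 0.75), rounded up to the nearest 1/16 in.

w = 1/4 in

E80XX → F_EXX = 80 ksi.
Total weld length L = 12.5 in.
Required throat t_e = P_u / (φ × 0.6 F_EXX × L) = 70.1 / (0.75 × 0.6 × 80 × 12.5) = 0.1558 in.
Required leg w = t_e / 0.707 = 0.2203 in → use 1/4 in.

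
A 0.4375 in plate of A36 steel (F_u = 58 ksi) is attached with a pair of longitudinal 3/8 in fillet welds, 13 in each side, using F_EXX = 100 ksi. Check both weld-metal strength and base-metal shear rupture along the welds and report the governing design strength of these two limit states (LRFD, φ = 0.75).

t_e = 0.707 × 0.375 = 0.2651 in; L = 26 in.
Weld metal: φR_n = 0.75 × 0.6 × 100 × 0.2651 × 26 = 310.2 kip.
Base metal (shear rupture): φR_n = 0.75 × 0.6 × 58 × 0.4375 × 26 = 296.9 kip.
Governing: base-metal shear rupture.

φR_n ≈ 297 kip (base-metal shear rupture governs)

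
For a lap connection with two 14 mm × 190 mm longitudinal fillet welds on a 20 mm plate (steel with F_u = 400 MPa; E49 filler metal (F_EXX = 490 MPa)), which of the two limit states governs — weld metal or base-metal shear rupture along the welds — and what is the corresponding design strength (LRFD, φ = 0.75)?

t_e = 0.707 × 14 = 9.898 mm; L = 380 mm.
Weld metal: φR_n = 0.75 × 0.6 × 490 × 9.898 × 380 × 10⁻³ = 829.4 kN.
Base metal (shear rupture): φR_n = 0.75 × 0.6 × 400 × 20 × 380 × 10⁻³ = 1368 kN.
Governing: weld metal.

φR_n ≈ 829 kN (weld metal governs)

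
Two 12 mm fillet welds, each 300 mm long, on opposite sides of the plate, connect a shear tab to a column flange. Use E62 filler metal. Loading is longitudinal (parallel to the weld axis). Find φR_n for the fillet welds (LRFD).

φR_n ≈ 1420 kN

E62XX → F_EXX = 620 MPa.
Effective throat t_e = 0.707 × 12 = 8.484 mm.
Total length L = 600 mm; A_we = 8.484 × 600 = 5090 mm².
F_nw = 0.6 F_EXX = 0.6 × 620 = 372 MPa.
φR_n = 0.75 × 372 × 5090 × 10⁻³ = 1420 kN.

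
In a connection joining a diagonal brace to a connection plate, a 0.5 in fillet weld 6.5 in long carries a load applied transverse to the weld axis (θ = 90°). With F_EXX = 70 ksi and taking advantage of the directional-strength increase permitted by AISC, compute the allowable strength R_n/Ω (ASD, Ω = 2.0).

R_n/Ω ≈ 72.4 kips

t_e = 0.707 × 0.5 = 0.3535 in; A_we = 0.3535 × 6.5 = 2.298 in².
Directional factor: 1.0 + 0.5 sin^1.5(90°) = 1.5.
F_nw = 0.6 × 70 × 1.5 = 63 ksi.
R_n/Ω = (63 × 2.298) / 2.0 = 72.38 kips.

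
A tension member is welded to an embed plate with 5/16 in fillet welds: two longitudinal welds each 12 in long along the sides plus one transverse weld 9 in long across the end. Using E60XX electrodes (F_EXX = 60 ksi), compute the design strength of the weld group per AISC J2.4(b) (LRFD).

φR_n ≈ 202 kips

t_e = 0.707 × 0.3125 = 0.2209 in.
R_nwl = 0.6 × 60 × 0.2209 × 24 = 190.9 kips (longitudinal, 2 welds).
R_nwt = 0.6 × 60 × 0.2209 × 9 = 71.58 kips (transverse, base value).
(i) R_nwl + R_nwt = 262.5 kips; (ii) 0.85 R_nwl + 1.5 R_nwt = 269.6 kips.
R_n = max = 269.6 kips [governs: (ii)]; φR_n = 202.2 kips.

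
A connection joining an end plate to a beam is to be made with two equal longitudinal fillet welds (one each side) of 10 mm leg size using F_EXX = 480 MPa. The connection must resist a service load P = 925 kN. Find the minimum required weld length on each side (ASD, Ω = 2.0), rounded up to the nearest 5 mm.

L = 455 mm on each side

Throat t_e = 0.707 × 10 = 7.07 mm.
r_n/Ω = (0.6 × 480 × 7.07) / 2.0 = 1018 N/mm = 1.018 kN/mm.
L_req = P / (r_n/Ω) = 925 / 1.018 = 908.6 mm total.
Per side: 908.6 / 2 = 454.3 mm.
Round up → use L = 455 mm on each side.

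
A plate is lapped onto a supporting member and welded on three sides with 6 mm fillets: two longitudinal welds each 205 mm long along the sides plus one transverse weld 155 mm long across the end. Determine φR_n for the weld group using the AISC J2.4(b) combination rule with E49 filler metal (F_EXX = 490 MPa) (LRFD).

φR_n ≈ 543 kN

t_e = 0.707 × 6 = 4.242 mm.
R_nwl = 0.6 × 490 × 4.242 × 410 × 10⁻³ = 511.3 kN (longitudinal, 2 welds).
R_nwt = 0.6 × 490 × 4.242 × 155 × 10⁻³ = 193.3 kN (transverse, base value).
(i) R_nwl + R_nwt = 704.6 kN; (ii) 0.85 R_nwl + 1.5 R_nwt = 724.6 kN.
R_n = max = 724.6 kN [governs: (ii)]; φR_n = 543.4 kN.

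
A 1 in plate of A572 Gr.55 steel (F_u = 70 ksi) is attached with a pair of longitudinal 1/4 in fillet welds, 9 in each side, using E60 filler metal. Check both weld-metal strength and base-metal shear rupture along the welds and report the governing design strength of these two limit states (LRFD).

E60XX → F_EXX = 60 ksi.
t_e = 0.707 × 0.25 = 0.1767 in; L = 18 in.
Weld metal: φR_n = 0.75 × 0.6 × 60 × 0.1767 × 18 = 85.9 kip.
Base metal (shear rupture): φR_n = 0.75 × 0.6 × 70 × 1 × 18 = 567 kip.
Governing: weld metal.

φR_n ≈ 85.9 kip (weld metal governs)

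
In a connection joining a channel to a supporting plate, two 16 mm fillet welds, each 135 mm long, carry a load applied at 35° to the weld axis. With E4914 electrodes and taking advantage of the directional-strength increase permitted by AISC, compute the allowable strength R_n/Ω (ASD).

E49XX → F_EXX = 490 MPa.
t_e = 0.707 × 16 = 11.31 mm; A_we = 11.31 × 270 = 3054 mm².
Directional factor: 1.0 + 0.5 sin^1.5(35°) = 1.217.
F_nw = 0.6 × 490 × 1.217 = 357.9 MPa.
R_n/Ω = (357.9 × 3054) / 2.0 × 10⁻³ = 546.5 kN.

R_n/Ω ≈ 546 kN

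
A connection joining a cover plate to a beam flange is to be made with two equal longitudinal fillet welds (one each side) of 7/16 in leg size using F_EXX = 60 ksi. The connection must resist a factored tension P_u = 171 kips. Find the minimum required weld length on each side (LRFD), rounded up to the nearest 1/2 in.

Throat t_e = 0.707 × 0.4375 = 0.3093 in.
φr_n = 0.75 × 0.6 × 60 × 0.3093 = 8.351 kips/in.
L_req = P_u / φr_n = 171 / 8.351 = 20.48 in total.
Per side: 20.48 / 2 = 10.24 in.
Round up → use L = 10.5 in on each side.

L = 10.5 in on each side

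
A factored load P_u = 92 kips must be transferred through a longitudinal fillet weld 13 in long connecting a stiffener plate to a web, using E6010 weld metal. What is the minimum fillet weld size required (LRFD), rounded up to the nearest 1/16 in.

w = 3/8 in

E60XX → F_EXX = 60 ksi.
Total weld length L = 13 in.
Required throat t_e = P_u / (φ × 0.6 F_EXX × L) = 92 / (0.75 × 0.6 × 60 × 13) = 0.2621 in.
Required leg w = t_e / 0.707 = 0.3707 in → use 3/8 in.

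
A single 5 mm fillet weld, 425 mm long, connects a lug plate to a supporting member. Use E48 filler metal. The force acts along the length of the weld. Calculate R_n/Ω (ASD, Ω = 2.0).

E48XX → F_EXX = 480 MPa.
Effective throat t_e = 0.707 × 5 = 3.535 mm.
Total length L = 425 mm; A_we = 3.535 × 425 = 1502 mm².
F_nw = 0.6 F_EXX = 0.6 × 480 = 288 MPa.
R_n = 288 × 1502 × 10⁻³ = 432.7 kN; R_n/Ω = 432.7/2.0 = 216.3 kN.

R_n/Ω ≈ 216 kN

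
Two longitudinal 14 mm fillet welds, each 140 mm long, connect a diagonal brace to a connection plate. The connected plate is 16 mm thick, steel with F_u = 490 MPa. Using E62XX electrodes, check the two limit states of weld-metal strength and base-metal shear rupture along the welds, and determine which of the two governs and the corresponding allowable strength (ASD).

E62XX → F_EXX = 620 MPa.
t_e = 0.707 × 14 = 9.898 mm; L = 280 mm.
Weld metal: R_n/Ω = (1/2.0) × 0.6 × 620 × 9.898 × 280 × 10⁻³ = 515.5 kN.
Base metal (shear rupture): R_n/Ω = (1/2.0) × 0.6 × 490 × 16 × 280 × 10⁻³ = 658.6 kN.
Governing: weld metal.

R_n/Ω ≈ 515 kN (weld metal governs)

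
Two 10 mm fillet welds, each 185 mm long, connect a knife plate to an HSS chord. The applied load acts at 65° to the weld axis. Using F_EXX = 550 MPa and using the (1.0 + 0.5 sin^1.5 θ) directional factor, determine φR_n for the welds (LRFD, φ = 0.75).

φR_n ≈ 927 kN

t_e = 0.707 × 10 = 7.07 mm; A_we = 7.07 × 370 = 2616 mm².
Directional factor: 1.0 + 0.5 sin^1.5(65°) = 1.431.
F_nw = 0.6 × 550 × 1.431 = 472.4 MPa.
φR_n = 0.75 × 472.4 × 2616 × 10⁻³ = 926.7 kN.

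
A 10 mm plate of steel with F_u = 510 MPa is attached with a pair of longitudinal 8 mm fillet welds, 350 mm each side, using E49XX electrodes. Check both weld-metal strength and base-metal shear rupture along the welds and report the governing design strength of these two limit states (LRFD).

φR_n ≈ 873 kN (weld metal governs)

E49XX → F_EXX = 490 MPa.
t_e = 0.707 × 8 = 5.656 mm; L = 700 mm.
Weld metal: φR_n = 0.75 × 0.6 × 490 × 5.656 × 700 × 10⁻³ = 873 kN.
Base metal (shear rupture): φR_n = 0.75 × 0.6 × 510 × 10 × 700 × 10⁻³ = 1606 kN.
Governing: weld metal.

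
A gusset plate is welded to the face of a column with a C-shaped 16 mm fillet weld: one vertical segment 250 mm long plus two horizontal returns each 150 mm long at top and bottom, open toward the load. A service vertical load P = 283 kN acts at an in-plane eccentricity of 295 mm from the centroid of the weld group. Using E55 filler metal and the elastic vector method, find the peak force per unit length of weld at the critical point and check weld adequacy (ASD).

E55XX → F_EXX = 550 MPa.
Total weld length L_w = 550 mm. Treat welds as unit-width lines.
Centroid: x̄ = 2×150×75 / 550 = 40.91 mm from the vertical weld.
Polar moment about centroid: J = I_x + I_y = [250³/12 + 2×150×125²] + [250×40.91² + 2(150³/12 + 150×34.09²)] = 7319000 mm³.
Direct shear f_v = P/L_w = 283×10³ / 550 = 514.5 N/mm (vertical).
Torsion M = P·e = 283×10³ × 295 = 83485000 N·mm.
Critical point at (x, y) = (109.1, 125) from centroid. f_tx = M·y/J = 1426 N/mm; f_ty = M·x/J = 1244 N/mm.
Resultant f_max = √[f_tx² + (f_v + f_ty)²] = √[1426² + (514.5 + 1244)²] = 2264 N/mm.
Capacity per unit length: r_n/Ω = (1/2.0) × 0.6 × 550 × (0.707 × 16) = 1866 N/mm.
2264 > 1866 → NOT adequate.

f_max ≈ 2260 N/mm; NOT adequate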